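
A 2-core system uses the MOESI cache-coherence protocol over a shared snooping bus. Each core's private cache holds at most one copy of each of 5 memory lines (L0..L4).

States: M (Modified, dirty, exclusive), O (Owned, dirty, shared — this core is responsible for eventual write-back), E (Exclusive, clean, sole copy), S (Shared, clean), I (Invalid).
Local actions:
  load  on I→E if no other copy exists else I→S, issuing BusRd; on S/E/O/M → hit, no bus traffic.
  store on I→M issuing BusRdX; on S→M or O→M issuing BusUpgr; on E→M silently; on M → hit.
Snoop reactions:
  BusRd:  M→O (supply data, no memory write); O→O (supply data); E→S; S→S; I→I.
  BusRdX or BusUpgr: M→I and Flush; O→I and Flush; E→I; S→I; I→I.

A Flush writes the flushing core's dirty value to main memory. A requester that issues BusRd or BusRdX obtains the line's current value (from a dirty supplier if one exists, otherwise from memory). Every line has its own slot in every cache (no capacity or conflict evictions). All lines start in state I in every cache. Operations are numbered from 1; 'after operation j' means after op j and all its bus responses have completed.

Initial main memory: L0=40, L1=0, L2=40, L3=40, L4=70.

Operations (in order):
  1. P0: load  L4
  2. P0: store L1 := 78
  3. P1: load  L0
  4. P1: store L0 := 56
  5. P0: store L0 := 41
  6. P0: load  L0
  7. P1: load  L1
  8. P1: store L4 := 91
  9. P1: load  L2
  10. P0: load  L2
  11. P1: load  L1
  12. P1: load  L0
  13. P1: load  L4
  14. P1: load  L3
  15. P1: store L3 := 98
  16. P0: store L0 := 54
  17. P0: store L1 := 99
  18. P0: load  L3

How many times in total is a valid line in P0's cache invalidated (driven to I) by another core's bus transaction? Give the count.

[1] P0: load  L4 | P0:E(70), P1:I | bus: BusRd
[2] P0: store L1 := 78 | P0:M(78), P1:I | bus: BusRdX
[3] P1: load  L0 | P0:I, P1:E(40) | bus: BusRd
[4] P1: store L0 := 56 | P0:I, P1:M(56) | bus: none
[5] P0: store L0 := 41 | P0:M(41), P1:I | bus: BusRdX,Flush
[6] P0: load  L0 | P0:M(41), P1:I | bus: none
[7] P1: load  L1 | P0:O(78), P1:S(78) | bus: BusRd
[8] P1: store L4 := 91 | P0:I, P1:M(91) | bus: BusRdX
[9] P1: load  L2 | P0:I, P1:E(40) | bus: BusRd
[10] P0: load  L2 | P0:S(40), P1:S(40) | bus: BusRd
[11] P1: load  L1 | P0:O(78), P1:S(78) | bus: none
[12] P1: load  L0 | P0:O(41), P1:S(41) | bus: BusRd
[13] P1: load  L4 | P0:I, P1:M(91) | bus: none
[14] P1: load  L3 | P0:I, P1:E(40) | bus: BusRd
[15] P1: store L3 := 98 | P0:I, P1:M(98) | bus: none
[16] P0: store L0 := 54 | P0:M(54), P1:I | bus: BusUpgr
[17] P0: store L1 := 99 | P0:M(99), P1:I | bus: BusUpgr
[18] P0: load  L3 | P0:S(98), P1:O(98) | bus: BusRd

invalidations = 1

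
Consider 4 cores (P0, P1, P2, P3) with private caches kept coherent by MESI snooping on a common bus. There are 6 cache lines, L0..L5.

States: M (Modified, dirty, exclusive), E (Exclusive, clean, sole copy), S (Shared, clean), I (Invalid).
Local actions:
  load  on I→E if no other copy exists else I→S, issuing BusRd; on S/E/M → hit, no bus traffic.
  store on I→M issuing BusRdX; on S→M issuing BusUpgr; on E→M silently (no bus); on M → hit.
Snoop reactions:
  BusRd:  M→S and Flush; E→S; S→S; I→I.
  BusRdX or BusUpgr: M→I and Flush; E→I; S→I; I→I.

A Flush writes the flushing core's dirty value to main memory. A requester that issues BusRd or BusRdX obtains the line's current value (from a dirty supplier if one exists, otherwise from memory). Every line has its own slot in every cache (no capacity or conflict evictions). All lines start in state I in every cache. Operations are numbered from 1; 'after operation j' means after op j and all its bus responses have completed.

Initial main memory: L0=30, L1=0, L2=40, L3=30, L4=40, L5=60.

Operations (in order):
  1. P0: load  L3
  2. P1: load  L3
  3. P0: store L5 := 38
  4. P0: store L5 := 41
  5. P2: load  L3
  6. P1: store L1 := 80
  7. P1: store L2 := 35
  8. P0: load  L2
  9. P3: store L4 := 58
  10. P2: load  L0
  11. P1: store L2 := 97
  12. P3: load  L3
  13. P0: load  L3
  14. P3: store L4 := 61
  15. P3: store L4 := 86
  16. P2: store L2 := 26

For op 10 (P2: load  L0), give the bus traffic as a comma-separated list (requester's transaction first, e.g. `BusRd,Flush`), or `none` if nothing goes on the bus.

1. P0: load  L3  bus=[BusRd]  L3: P0=E P1=I P2=I P3=I  mem[L3]=30
2. P1: load  L3  bus=[BusRd]  L3: P0=S P1=S P2=I P3=I  mem[L3]=30
3. P0: store L5 := 38  bus=[BusRdX]  L5: P0=M P1=I P2=I P3=I  mem[L5]=60
4. P0: store L5 := 41  bus=[-]  L5: P0=M P1=I P2=I P3=I  mem[L5]=60
5. P2: load  L3  bus=[BusRd]  L3: P0=S P1=S P2=S P3=I  mem[L3]=30
6. P1: store L1 := 80  bus=[BusRdX]  L1: P0=I P1=M P2=I P3=I  mem[L1]=0
7. P1: store L2 := 35  bus=[BusRdX]  L2: P0=I P1=M P2=I P3=I  mem[L2]=40
8. P0: load  L2  bus=[BusRd,Flush]  L2: P0=S P1=S P2=I P3=I  mem[L2]=35
9. P3: store L4 := 58  bus=[BusRdX]  L4: P0=I P1=I P2=I P3=M  mem[L4]=40
10. P2: load  L0  bus=[BusRd]  L0: P0=I P1=I P2=E P3=I  mem[L0]=30
11. P1: store L2 := 97  bus=[BusUpgr]  L2: P0=I P1=M P2=I P3=I  mem[L2]=35
12. P3: load  L3  bus=[BusRd]  L3: P0=S P1=S P2=S P3=S  mem[L3]=30
13. P0: load  L3  bus=[-]  L3: P0=S P1=S P2=S P3=S  mem[L3]=30
14. P3: store L4 := 61  bus=[-]  L4: P0=I P1=I P2=I P3=M  mem[L4]=40
15. P3: store L4 := 86  bus=[-]  L4: P0=I P1=I P2=I P3=M  mem[L4]=40
16. P2: store L2 := 26  bus=[BusRdX,Flush]  L2: P0=I P1=I P2=M P3=I  mem[L2]=97

bus = BusRd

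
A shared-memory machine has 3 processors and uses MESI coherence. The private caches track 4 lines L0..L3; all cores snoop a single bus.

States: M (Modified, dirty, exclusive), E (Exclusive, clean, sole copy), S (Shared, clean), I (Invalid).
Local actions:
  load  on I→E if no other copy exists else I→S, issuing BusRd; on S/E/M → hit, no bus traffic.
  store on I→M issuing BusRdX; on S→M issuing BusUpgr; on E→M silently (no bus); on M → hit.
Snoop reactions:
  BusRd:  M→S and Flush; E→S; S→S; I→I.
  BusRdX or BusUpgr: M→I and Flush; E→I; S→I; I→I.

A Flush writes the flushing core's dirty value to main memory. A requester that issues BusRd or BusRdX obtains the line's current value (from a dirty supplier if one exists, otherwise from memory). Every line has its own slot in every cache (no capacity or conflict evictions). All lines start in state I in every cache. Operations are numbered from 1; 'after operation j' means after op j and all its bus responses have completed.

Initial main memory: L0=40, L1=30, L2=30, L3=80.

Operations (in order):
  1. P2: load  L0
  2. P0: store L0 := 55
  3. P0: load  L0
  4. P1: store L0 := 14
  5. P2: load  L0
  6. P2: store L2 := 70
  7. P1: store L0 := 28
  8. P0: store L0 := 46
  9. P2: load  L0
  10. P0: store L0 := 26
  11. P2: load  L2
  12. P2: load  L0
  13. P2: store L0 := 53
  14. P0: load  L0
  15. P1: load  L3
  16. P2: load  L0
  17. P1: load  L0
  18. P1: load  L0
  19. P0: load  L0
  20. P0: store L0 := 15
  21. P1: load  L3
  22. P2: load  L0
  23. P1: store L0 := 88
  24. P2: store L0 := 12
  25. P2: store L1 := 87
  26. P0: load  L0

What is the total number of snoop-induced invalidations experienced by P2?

invalidations = 5

[1] P2: load  L0 | P0:I, P1:I, P2:E(40) | bus: BusRd
[2] P0: store L0 := 55 | P0:M(55), P1:I, P2:I | bus: BusRdX
[3] P0: load  L0 | P0:M(55), P1:I, P2:I | bus: none
[4] P1: store L0 := 14 | P0:I, P1:M(14), P2:I | bus: BusRdX,Flush
[5] P2: load  L0 | P0:I, P1:S(14), P2:S(14) | bus: BusRd,Flush
[6] P2: store L2 := 70 | P0:I, P1:I, P2:M(70) | bus: BusRdX
[7] P1: store L0 := 28 | P0:I, P1:M(28), P2:I | bus: BusUpgr
[8] P0: store L0 := 46 | P0:M(46), P1:I, P2:I | bus: BusRdX,Flush
[9] P2: load  L0 | P0:S(46), P1:I, P2:S(46) | bus: BusRd,Flush
[10] P0: store L0 := 26 | P0:M(26), P1:I, P2:I | bus: BusUpgr
[11] P2: load  L2 | P0:I, P1:I, P2:M(70) | bus: none
[12] P2: load  L0 | P0:S(26), P1:I, P2:S(26) | bus: BusRd,Flush
[13] P2: store L0 := 53 | P0:I, P1:I, P2:M(53) | bus: BusUpgr
[14] P0: load  L0 | P0:S(53), P1:I, P2:S(53) | bus: BusRd,Flush
[15] P1: load  L3 | P0:I, P1:E(80), P2:I | bus: BusRd
[16] P2: load  L0 | P0:S(53), P1:I, P2:S(53) | bus: none
[17] P1: load  L0 | P0:S(53), P1:S(53), P2:S(53) | bus: BusRd
[18] P1: load  L0 | P0:S(53), P1:S(53), P2:S(53) | bus: none
[19] P0: load  L0 | P0:S(53), P1:S(53), P2:S(53) | bus: none
[20] P0: store L0 := 15 | P0:M(15), P1:I, P2:I | bus: BusUpgr
[21] P1: load  L3 | P0:I, P1:E(80), P2:I | bus: none
[22] P2: load  L0 | P0:S(15), P1:I, P2:S(15) | bus: BusRd,Flush
[23] P1: store L0 := 88 | P0:I, P1:M(88), P2:I | bus: BusRdX
[24] P2: store L0 := 12 | P0:I, P1:I, P2:M(12) | bus: BusRdX,Flush
[25] P2: store L1 := 87 | P0:I, P1:I, P2:M(87) | bus: BusRdX
[26] P0: load  L0 | P0:S(12), P1:I, P2:S(12) | bus: BusRd,Flush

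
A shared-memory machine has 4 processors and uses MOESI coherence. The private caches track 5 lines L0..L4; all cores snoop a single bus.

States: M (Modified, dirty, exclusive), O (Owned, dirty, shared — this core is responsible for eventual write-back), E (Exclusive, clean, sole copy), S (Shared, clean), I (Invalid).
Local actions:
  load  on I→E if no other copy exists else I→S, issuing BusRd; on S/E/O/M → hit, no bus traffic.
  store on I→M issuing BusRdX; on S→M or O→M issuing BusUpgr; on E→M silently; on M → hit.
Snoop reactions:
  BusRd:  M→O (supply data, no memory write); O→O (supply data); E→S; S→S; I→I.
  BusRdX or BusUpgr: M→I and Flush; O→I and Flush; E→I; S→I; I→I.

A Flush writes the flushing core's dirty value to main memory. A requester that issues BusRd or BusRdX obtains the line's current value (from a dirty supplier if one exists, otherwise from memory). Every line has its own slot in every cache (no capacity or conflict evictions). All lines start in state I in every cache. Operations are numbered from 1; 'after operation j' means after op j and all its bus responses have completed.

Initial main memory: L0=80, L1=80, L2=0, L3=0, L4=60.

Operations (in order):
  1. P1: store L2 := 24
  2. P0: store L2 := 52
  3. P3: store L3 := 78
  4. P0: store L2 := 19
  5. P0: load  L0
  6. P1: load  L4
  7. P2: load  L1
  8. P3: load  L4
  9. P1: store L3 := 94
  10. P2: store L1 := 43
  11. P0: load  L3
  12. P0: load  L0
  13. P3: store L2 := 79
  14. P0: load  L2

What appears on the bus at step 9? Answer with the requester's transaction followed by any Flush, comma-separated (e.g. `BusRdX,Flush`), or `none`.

bus = BusRdX,Flush

1. P1: store L2 := 24  bus=[BusRdX]  L2: P0=I P1=M P2=I P3=I  mem[L2]=0
2. P0: store L2 := 52  bus=[BusRdX,Flush]  L2: P0=M P1=I P2=I P3=I  mem[L2]=24
3. P3: store L3 := 78  bus=[BusRdX]  L3: P0=I P1=I P2=I P3=M  mem[L3]=0
4. P0: store L2 := 19  bus=[-]  L2: P0=M P1=I P2=I P3=I  mem[L2]=24
5. P0: load  L0  bus=[BusRd]  L0: P0=E P1=I P2=I P3=I  mem[L0]=80
6. P1: load  L4  bus=[BusRd]  L4: P0=I P1=E P2=I P3=I  mem[L4]=60
7. P2: load  L1  bus=[BusRd]  L1: P0=I P1=I P2=E P3=I  mem[L1]=80
8. P3: load  L4  bus=[BusRd]  L4: P0=I P1=S P2=I P3=S  mem[L4]=60
9. P1: store L3 := 94  bus=[BusRdX,Flush]  L3: P0=I P1=M P2=I P3=I  mem[L3]=78
10. P2: store L1 := 43  bus=[-]  L1: P0=I P1=I P2=M P3=I  mem[L1]=80
11. P0: load  L3  bus=[BusRd]  L3: P0=S P1=O P2=I P3=I  mem[L3]=78
12. P0: load  L0  bus=[-]  L0: P0=E P1=I P2=I P3=I  mem[L0]=80
13. P3: store L2 := 79  bus=[BusRdX,Flush]  L2: P0=I P1=I P2=I P3=M  mem[L2]=19
14. P0: load  L2  bus=[BusRd]  L2: P0=S P1=I P2=I P3=O  mem[L2]=19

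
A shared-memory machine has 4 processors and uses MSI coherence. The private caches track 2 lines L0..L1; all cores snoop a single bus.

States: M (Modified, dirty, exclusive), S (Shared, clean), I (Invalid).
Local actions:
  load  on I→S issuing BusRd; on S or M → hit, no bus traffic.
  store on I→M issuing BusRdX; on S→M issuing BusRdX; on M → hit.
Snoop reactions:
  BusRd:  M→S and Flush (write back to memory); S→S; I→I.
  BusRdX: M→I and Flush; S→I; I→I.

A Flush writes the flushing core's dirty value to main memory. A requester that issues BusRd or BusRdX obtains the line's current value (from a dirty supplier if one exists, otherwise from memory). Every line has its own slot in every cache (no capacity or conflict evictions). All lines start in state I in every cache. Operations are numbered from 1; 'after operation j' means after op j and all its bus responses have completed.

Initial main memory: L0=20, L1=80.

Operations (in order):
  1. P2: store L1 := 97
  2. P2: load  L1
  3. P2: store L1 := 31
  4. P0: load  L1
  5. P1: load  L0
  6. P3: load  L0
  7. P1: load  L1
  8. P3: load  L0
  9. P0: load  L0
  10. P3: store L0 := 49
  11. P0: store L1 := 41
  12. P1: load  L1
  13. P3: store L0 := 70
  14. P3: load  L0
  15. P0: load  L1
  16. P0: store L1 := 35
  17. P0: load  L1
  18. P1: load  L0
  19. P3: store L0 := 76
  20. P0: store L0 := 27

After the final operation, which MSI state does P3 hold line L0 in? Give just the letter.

state = I

step 1: P2: store L1 := 97  ⟶  IIMI  (L1)  txn=BusRdX  M[L1]=80
step 2: P2: load  L1  ⟶  IIMI  (L1)  txn=∅  M[L1]=80
step 3: P2: store L1 := 31  ⟶  IIMI  (L1)  txn=∅  M[L1]=80
step 4: P0: load  L1  ⟶  SISI  (L1)  txn=BusRd+Flush  M[L1]=31
step 5: P1: load  L0  ⟶  ISII  (L0)  txn=BusRd  M[L0]=20
step 6: P3: load  L0  ⟶  ISIS  (L0)  txn=BusRd  M[L0]=20
step 7: P1: load  L1  ⟶  SSSI  (L1)  txn=BusRd  M[L1]=31
step 8: P3: load  L0  ⟶  ISIS  (L0)  txn=∅  M[L0]=20
step 9: P0: load  L0  ⟶  SSIS  (L0)  txn=BusRd  M[L0]=20
step 10: P3: store L0 := 49  ⟶  IIIM  (L0)  txn=BusRdX  M[L0]=20
step 11: P0: store L1 := 41  ⟶  MIII  (L1)  txn=BusRdX  M[L1]=31
step 12: P1: load  L1  ⟶  SSII  (L1)  txn=BusRd+Flush  M[L1]=41
step 13: P3: store L0 := 70  ⟶  IIIM  (L0)  txn=∅  M[L0]=20
step 14: P3: load  L0  ⟶  IIIM  (L0)  txn=∅  M[L0]=20
step 15: P0: load  L1  ⟶  SSII  (L1)  txn=∅  M[L1]=41
step 16: P0: store L1 := 35  ⟶  MIII  (L1)  txn=BusRdX  M[L1]=41
step 17: P0: load  L1  ⟶  MIII  (L1)  txn=∅  M[L1]=41
step 18: P1: load  L0  ⟶  ISIS  (L0)  txn=BusRd+Flush  M[L0]=70
step 19: P3: store L0 := 76  ⟶  IIIM  (L0)  txn=BusRdX  M[L0]=70
step 20: P0: store L0 := 27  ⟶  MIII  (L0)  txn=BusRdX+Flush  M[L0]=76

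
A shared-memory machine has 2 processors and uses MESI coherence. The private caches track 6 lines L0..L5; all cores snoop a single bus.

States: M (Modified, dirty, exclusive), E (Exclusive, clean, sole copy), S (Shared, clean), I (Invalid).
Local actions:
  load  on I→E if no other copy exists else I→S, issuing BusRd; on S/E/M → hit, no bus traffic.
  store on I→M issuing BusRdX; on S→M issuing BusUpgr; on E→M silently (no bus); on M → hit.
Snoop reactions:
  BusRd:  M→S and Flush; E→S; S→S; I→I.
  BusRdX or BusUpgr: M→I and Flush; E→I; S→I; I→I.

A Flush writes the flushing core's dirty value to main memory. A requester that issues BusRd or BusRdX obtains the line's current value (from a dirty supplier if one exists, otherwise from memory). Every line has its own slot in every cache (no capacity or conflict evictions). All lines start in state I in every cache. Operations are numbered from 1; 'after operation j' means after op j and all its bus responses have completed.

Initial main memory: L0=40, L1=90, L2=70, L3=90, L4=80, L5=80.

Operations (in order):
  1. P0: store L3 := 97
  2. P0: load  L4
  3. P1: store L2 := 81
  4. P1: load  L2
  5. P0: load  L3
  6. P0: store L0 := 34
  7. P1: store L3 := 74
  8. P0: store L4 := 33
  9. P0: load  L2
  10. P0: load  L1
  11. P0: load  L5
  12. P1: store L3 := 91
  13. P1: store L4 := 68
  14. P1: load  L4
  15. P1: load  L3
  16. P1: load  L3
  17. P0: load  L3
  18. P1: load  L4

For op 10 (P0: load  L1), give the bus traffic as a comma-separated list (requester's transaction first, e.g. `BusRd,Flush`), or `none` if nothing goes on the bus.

bus = BusRd

  op1 P0: store L3 := 97 → M/I on L3; bus BusRdX; mem=90
  op2 P0: load  L4 → E/I on L4; bus BusRd; mem=80
  op3 P1: store L2 := 81 → I/M on L2; bus BusRdX; mem=70
  op4 P1: load  L2 → I/M on L2; bus (none); mem=70
  op5 P0: load  L3 → M/I on L3; bus (none); mem=90
  op6 P0: store L0 := 34 → M/I on L0; bus BusRdX; mem=40
  op7 P1: store L3 := 74 → I/M on L3; bus BusRdX Flush; mem=97
  op8 P0: store L4 := 33 → M/I on L4; bus (none); mem=80
  op9 P0: load  L2 → S/S on L2; bus BusRd Flush; mem=81
  op10 P0: load  L1 → E/I on L1; bus BusRd; mem=90
  op11 P0: load  L5 → E/I on L5; bus BusRd; mem=80
  op12 P1: store L3 := 91 → I/M on L3; bus (none); mem=97
  op13 P1: store L4 := 68 → I/M on L4; bus BusRdX Flush; mem=33
  op14 P1: load  L4 → I/M on L4; bus (none); mem=33
  op15 P1: load  L3 → I/M on L3; bus (none); mem=97
  op16 P1: load  L3 → I/M on L3; bus (none); mem=97
  op17 P0: load  L3 → S/S on L3; bus BusRd Flush; mem=91
  op18 P1: load  L4 → I/M on L4; bus (none); mem=33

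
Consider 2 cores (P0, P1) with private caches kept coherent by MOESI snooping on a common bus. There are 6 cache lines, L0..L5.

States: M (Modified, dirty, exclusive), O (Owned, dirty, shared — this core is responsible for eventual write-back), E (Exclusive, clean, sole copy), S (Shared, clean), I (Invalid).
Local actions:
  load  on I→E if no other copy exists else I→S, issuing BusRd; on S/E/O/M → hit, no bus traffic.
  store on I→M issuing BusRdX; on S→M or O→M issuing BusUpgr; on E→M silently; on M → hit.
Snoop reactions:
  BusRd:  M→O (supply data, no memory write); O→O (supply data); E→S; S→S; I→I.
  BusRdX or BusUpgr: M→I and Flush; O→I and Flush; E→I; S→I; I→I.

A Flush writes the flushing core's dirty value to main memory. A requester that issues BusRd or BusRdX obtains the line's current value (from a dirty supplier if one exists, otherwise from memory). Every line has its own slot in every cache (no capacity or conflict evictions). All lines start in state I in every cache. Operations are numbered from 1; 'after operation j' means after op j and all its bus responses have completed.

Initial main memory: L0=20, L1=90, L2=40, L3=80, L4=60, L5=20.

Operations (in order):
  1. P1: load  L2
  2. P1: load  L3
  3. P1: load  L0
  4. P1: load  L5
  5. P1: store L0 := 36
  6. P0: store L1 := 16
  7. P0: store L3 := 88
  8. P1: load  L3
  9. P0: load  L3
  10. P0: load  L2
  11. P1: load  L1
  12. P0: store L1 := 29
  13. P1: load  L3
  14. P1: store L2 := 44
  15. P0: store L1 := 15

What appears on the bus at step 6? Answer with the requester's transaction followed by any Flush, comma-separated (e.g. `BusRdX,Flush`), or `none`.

  op1 P1: load  L2 → I/E on L2; bus BusRd; mem=40
  op2 P1: load  L3 → I/E on L3; bus BusRd; mem=80
  op3 P1: load  L0 → I/E on L0; bus BusRd; mem=20
  op4 P1: load  L5 → I/E on L5; bus BusRd; mem=20
  op5 P1: store L0 := 36 → I/M on L0; bus (none); mem=20
  op6 P0: store L1 := 16 → M/I on L1; bus BusRdX; mem=90
  op7 P0: store L3 := 88 → M/I on L3; bus BusRdX; mem=80
  op8 P1: load  L3 → O/S on L3; bus BusRd; mem=80
  op9 P0: load  L3 → O/S on L3; bus (none); mem=80
  op10 P0: load  L2 → S/S on L2; bus BusRd; mem=40
  op11 P1: load  L1 → O/S on L1; bus BusRd; mem=90
  op12 P0: store L1 := 29 → M/I on L1; bus BusUpgr; mem=90
  op13 P1: load  L3 → O/S on L3; bus (none); mem=80
  op14 P1: store L2 := 44 → I/M on L2; bus BusUpgr; mem=40
  op15 P0: store L1 := 15 → M/I on L1; bus (none); mem=90

bus = BusRdX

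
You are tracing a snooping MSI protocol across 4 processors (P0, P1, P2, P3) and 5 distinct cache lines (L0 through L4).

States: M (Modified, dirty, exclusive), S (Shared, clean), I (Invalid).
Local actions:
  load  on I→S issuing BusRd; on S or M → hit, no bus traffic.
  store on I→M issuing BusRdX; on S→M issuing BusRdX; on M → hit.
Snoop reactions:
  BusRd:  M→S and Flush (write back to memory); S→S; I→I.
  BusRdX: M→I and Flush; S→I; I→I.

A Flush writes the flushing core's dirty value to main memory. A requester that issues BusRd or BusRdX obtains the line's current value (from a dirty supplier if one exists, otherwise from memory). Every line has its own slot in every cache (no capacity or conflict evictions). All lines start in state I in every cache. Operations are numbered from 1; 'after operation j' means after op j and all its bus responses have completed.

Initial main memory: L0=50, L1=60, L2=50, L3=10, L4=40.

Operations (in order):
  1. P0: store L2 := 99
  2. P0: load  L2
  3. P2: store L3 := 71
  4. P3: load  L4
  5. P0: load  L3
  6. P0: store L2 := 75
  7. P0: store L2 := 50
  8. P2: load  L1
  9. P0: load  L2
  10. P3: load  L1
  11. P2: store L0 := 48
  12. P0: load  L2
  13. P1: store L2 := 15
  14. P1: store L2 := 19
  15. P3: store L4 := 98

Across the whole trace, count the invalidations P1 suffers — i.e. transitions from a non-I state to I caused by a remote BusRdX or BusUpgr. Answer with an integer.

invalidations = 0

1. P0: store L2 := 99  bus=[BusRdX]  L2: P0=M P1=I P2=I P3=I  mem[L2]=50
2. P0: load  L2  bus=[-]  L2: P0=M P1=I P2=I P3=I  mem[L2]=50
3. P2: store L3 := 71  bus=[BusRdX]  L3: P0=I P1=I P2=M P3=I  mem[L3]=10
4. P3: load  L4  bus=[BusRd]  L4: P0=I P1=I P2=I P3=S  mem[L4]=40
5. P0: load  L3  bus=[BusRd,Flush]  L3: P0=S P1=I P2=S P3=I  mem[L3]=71
6. P0: store L2 := 75  bus=[-]  L2: P0=M P1=I P2=I P3=I  mem[L2]=50
7. P0: store L2 := 50  bus=[-]  L2: P0=M P1=I P2=I P3=I  mem[L2]=50
8. P2: load  L1  bus=[BusRd]  L1: P0=I P1=I P2=S P3=I  mem[L1]=60
9. P0: load  L2  bus=[-]  L2: P0=M P1=I P2=I P3=I  mem[L2]=50
10. P3: load  L1  bus=[BusRd]  L1: P0=I P1=I P2=S P3=S  mem[L1]=60
11. P2: store L0 := 48  bus=[BusRdX]  L0: P0=I P1=I P2=M P3=I  mem[L0]=50
12. P0: load  L2  bus=[-]  L2: P0=M P1=I P2=I P3=I  mem[L2]=50
13. P1: store L2 := 15  bus=[BusRdX,Flush]  L2: P0=I P1=M P2=I P3=I  mem[L2]=50
14. P1: store L2 := 19  bus=[-]  L2: P0=I P1=M P2=I P3=I  mem[L2]=50
15. P3: store L4 := 98  bus=[BusRdX]  L4: P0=I P1=I P2=I P3=M  mem[L4]=40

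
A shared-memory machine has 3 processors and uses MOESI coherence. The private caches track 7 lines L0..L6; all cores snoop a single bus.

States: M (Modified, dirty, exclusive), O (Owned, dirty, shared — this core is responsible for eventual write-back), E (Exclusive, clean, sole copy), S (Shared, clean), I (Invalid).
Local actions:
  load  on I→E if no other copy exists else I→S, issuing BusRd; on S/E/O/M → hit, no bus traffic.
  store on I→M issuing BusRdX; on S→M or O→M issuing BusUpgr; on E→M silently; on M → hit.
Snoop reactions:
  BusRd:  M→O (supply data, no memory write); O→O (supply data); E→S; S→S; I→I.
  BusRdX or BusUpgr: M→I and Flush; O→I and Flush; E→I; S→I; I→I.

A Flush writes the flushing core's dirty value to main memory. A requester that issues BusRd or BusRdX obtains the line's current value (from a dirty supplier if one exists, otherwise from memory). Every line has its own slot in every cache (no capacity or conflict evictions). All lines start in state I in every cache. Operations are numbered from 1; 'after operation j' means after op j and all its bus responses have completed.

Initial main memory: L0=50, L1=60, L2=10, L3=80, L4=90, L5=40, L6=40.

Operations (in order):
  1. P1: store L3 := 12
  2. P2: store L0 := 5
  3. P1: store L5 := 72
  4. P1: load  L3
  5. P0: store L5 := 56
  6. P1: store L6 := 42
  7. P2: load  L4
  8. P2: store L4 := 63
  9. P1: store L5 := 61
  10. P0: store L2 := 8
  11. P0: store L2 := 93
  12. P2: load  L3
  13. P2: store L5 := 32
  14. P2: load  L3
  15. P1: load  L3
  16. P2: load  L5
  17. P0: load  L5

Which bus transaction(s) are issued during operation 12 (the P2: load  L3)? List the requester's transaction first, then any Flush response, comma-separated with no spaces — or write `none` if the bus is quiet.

[1] P1: store L3 := 12 | P0:I, P1:M(12), P2:I | bus: BusRdX
[2] P2: store L0 := 5 | P0:I, P1:I, P2:M(5) | bus: BusRdX
[3] P1: store L5 := 72 | P0:I, P1:M(72), P2:I | bus: BusRdX
[4] P1: load  L3 | P0:I, P1:M(12), P2:I | bus: none
[5] P0: store L5 := 56 | P0:M(56), P1:I, P2:I | bus: BusRdX,Flush
[6] P1: store L6 := 42 | P0:I, P1:M(42), P2:I | bus: BusRdX
[7] P2: load  L4 | P0:I, P1:I, P2:E(90) | bus: BusRd
[8] P2: store L4 := 63 | P0:I, P1:I, P2:M(63) | bus: none
[9] P1: store L5 := 61 | P0:I, P1:M(61), P2:I | bus: BusRdX,Flush
[10] P0: store L2 := 8 | P0:M(8), P1:I, P2:I | bus: BusRdX
[11] P0: store L2 := 93 | P0:M(93), P1:I, P2:I | bus: none
[12] P2: load  L3 | P0:I, P1:O(12), P2:S(12) | bus: BusRd
[13] P2: store L5 := 32 | P0:I, P1:I, P2:M(32) | bus: BusRdX,Flush
[14] P2: load  L3 | P0:I, P1:O(12), P2:S(12) | bus: none
[15] P1: load  L3 | P0:I, P1:O(12), P2:S(12) | bus: none
[16] P2: load  L5 | P0:I, P1:I, P2:M(32) | bus: none
[17] P0: load  L5 | P0:S(32), P1:I, P2:O(32) | bus: BusRd

bus = BusRd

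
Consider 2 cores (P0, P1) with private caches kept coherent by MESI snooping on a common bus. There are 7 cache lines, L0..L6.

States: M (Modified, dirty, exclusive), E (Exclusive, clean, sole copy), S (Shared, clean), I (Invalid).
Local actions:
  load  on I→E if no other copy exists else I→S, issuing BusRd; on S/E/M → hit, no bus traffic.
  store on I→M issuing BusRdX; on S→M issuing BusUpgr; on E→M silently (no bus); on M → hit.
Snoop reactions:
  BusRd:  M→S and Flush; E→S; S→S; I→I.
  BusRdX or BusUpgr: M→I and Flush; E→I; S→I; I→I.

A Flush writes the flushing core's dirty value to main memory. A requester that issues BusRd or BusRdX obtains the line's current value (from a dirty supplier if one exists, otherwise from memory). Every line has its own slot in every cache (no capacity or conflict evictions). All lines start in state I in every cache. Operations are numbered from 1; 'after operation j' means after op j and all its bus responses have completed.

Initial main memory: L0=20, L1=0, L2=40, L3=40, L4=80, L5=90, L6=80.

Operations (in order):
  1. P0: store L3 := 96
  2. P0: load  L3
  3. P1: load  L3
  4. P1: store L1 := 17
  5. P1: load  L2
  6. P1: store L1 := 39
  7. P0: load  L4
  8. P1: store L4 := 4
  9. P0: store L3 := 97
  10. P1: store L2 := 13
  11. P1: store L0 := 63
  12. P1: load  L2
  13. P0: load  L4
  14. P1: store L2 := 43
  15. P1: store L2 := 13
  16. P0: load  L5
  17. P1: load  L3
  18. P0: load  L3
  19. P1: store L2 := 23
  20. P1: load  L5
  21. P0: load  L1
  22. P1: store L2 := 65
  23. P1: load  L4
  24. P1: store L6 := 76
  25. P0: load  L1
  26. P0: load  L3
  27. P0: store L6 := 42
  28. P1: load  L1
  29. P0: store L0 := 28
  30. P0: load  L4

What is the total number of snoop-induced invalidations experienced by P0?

[1] P0: store L3 := 96 | P0:M(96), P1:I | bus: BusRdX
[2] P0: load  L3 | P0:M(96), P1:I | bus: none
[3] P1: load  L3 | P0:S(96), P1:S(96) | bus: BusRd,Flush
[4] P1: store L1 := 17 | P0:I, P1:M(17) | bus: BusRdX
[5] P1: load  L2 | P0:I, P1:E(40) | bus: BusRd
[6] P1: store L1 := 39 | P0:I, P1:M(39) | bus: none
[7] P0: load  L4 | P0:E(80), P1:I | bus: BusRd
[8] P1: store L4 := 4 | P0:I, P1:M(4) | bus: BusRdX
[9] P0: store L3 := 97 | P0:M(97), P1:I | bus: BusUpgr
[10] P1: store L2 := 13 | P0:I, P1:M(13) | bus: none
[11] P1: store L0 := 63 | P0:I, P1:M(63) | bus: BusRdX
[12] P1: load  L2 | P0:I, P1:M(13) | bus: none
[13] P0: load  L4 | P0:S(4), P1:S(4) | bus: BusRd,Flush
[14] P1: store L2 := 43 | P0:I, P1:M(43) | bus: none
[15] P1: store L2 := 13 | P0:I, P1:M(13) | bus: none
[16] P0: load  L5 | P0:E(90), P1:I | bus: BusRd
[17] P1: load  L3 | P0:S(97), P1:S(97) | bus: BusRd,Flush
[18] P0: load  L3 | P0:S(97), P1:S(97) | bus: none
[19] P1: store L2 := 23 | P0:I, P1:M(23) | bus: none
[20] P1: load  L5 | P0:S(90), P1:S(90) | bus: BusRd
[21] P0: load  L1 | P0:S(39), P1:S(39) | bus: BusRd,Flush
[22] P1: store L2 := 65 | P0:I, P1:M(65) | bus: none
[23] P1: load  L4 | P0:S(4), P1:S(4) | bus: none
[24] P1: store L6 := 76 | P0:I, P1:M(76) | bus: BusRdX
[25] P0: load  L1 | P0:S(39), P1:S(39) | bus: none
[26] P0: load  L3 | P0:S(97), P1:S(97) | bus: none
[27] P0: store L6 := 42 | P0:M(42), P1:I | bus: BusRdX,Flush
[28] P1: load  L1 | P0:S(39), P1:S(39) | bus: none
[29] P0: store L0 := 28 | P0:M(28), P1:I | bus: BusRdX,Flush
[30] P0: load  L4 | P0:S(4), P1:S(4) | bus: none

invalidations = 1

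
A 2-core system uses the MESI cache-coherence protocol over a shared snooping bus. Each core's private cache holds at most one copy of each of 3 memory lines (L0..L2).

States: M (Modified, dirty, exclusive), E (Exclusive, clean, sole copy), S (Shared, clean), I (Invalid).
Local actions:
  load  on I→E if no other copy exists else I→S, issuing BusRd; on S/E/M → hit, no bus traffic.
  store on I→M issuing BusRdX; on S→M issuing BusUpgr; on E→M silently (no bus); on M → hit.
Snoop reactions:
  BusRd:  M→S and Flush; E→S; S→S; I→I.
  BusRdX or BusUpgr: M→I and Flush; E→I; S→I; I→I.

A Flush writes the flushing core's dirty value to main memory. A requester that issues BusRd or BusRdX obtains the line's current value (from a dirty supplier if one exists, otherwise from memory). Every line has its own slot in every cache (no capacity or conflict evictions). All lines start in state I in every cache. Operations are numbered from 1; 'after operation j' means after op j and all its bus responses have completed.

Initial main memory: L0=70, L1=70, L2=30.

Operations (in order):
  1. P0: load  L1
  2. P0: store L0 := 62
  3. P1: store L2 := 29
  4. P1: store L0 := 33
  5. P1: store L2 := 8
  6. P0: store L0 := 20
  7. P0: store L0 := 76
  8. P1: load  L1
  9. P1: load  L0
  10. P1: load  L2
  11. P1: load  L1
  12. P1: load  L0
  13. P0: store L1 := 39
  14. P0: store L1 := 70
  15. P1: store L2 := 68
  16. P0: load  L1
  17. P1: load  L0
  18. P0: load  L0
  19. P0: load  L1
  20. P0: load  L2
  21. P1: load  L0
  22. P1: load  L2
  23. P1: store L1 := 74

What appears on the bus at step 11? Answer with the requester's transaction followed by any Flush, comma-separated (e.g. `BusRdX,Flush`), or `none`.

  op1 P0: load  L1 → E/I on L1; bus BusRd; mem=70
  op2 P0: store L0 := 62 → M/I on L0; bus BusRdX; mem=70
  op3 P1: store L2 := 29 → I/M on L2; bus BusRdX; mem=30
  op4 P1: store L0 := 33 → I/M on L0; bus BusRdX Flush; mem=62
  op5 P1: store L2 := 8 → I/M on L2; bus (none); mem=30
  op6 P0: store L0 := 20 → M/I on L0; bus BusRdX Flush; mem=33
  op7 P0: store L0 := 76 → M/I on L0; bus (none); mem=33
  op8 P1: load  L1 → S/S on L1; bus BusRd; mem=70
  op9 P1: load  L0 → S/S on L0; bus BusRd Flush; mem=76
  op10 P1: load  L2 → I/M on L2; bus (none); mem=30
  op11 P1: load  L1 → S/S on L1; bus (none); mem=70
  op12 P1: load  L0 → S/S on L0; bus (none); mem=76
  op13 P0: store L1 := 39 → M/I on L1; bus BusUpgr; mem=70
  op14 P0: store L1 := 70 → M/I on L1; bus (none); mem=70
  op15 P1: store L2 := 68 → I/M on L2; bus (none); mem=30
  op16 P0: load  L1 → M/I on L1; bus (none); mem=70
  op17 P1: load  L0 → S/S on L0; bus (none); mem=76
  op18 P0: load  L0 → S/S on L0; bus (none); mem=76
  op19 P0: load  L1 → M/I on L1; bus (none); mem=70
  op20 P0: load  L2 → S/S on L2; bus BusRd Flush; mem=68
  op21 P1: load  L0 → S/S on L0; bus (none); mem=76
  op22 P1: load  L2 → S/S on L2; bus (none); mem=68
  op23 P1: store L1 := 74 → I/M on L1; bus BusRdX Flush; mem=70

bus = none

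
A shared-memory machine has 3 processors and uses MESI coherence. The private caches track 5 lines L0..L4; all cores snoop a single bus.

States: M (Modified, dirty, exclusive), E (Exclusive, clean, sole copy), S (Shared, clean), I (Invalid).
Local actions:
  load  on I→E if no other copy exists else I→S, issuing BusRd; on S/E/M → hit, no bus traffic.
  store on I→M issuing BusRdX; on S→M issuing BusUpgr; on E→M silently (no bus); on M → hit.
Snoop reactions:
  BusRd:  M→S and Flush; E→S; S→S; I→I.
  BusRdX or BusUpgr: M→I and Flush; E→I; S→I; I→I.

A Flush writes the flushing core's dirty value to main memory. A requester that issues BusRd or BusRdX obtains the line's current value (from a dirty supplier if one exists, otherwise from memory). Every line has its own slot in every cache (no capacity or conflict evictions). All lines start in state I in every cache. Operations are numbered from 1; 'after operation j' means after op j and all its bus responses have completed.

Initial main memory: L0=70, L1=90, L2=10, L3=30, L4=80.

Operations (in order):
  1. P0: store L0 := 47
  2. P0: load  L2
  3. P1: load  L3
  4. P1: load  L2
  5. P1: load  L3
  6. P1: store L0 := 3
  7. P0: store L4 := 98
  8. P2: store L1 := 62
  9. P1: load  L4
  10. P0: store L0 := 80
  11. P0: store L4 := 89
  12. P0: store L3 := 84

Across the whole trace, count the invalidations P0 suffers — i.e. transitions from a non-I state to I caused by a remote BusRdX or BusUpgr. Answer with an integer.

invalidations = 1

  op1 P0: store L0 := 47 → M/I/I on L0; bus BusRdX; mem=70
  op2 P0: load  L2 → E/I/I on L2; bus BusRd; mem=10
  op3 P1: load  L3 → I/E/I on L3; bus BusRd; mem=30
  op4 P1: load  L2 → S/S/I on L2; bus BusRd; mem=10
  op5 P1: load  L3 → I/E/I on L3; bus (none); mem=30
  op6 P1: store L0 := 3 → I/M/I on L0; bus BusRdX Flush; mem=47
  op7 P0: store L4 := 98 → M/I/I on L4; bus BusRdX; mem=80
  op8 P2: store L1 := 62 → I/I/M on L1; bus BusRdX; mem=90
  op9 P1: load  L4 → S/S/I on L4; bus BusRd Flush; mem=98
  op10 P0: store L0 := 80 → M/I/I on L0; bus BusRdX Flush; mem=3
  op11 P0: store L4 := 89 → M/I/I on L4; bus BusUpgr; mem=98
  op12 P0: store L3 := 84 → M/I/I on L3; bus BusRdX; mem=30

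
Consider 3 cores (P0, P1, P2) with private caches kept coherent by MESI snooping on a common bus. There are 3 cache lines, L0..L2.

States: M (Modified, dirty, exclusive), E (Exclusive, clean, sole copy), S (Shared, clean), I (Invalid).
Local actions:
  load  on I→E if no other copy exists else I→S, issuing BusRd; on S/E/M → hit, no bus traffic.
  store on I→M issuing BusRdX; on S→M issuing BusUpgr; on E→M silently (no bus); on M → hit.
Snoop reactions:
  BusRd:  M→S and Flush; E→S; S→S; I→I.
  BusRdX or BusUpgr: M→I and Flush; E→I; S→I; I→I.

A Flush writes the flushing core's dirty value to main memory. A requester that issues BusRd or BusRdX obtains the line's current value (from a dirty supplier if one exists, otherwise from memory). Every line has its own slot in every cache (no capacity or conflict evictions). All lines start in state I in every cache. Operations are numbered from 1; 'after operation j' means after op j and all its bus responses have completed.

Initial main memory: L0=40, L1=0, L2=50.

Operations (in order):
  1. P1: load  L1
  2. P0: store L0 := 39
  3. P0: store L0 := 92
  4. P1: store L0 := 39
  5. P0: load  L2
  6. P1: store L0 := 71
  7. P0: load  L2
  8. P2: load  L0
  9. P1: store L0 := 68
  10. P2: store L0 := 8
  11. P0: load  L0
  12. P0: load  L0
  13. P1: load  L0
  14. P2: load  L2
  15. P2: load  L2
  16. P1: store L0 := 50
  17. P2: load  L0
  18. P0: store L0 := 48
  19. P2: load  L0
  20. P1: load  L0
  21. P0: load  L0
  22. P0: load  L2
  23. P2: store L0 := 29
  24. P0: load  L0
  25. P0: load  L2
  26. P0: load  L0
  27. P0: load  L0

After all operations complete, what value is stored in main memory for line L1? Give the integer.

memory[L1] = 0

  op1 P1: load  L1 → I/E/I on L1; bus BusRd; mem=0
  op2 P0: store L0 := 39 → M/I/I on L0; bus BusRdX; mem=40
  op3 P0: store L0 := 92 → M/I/I on L0; bus (none); mem=40
  op4 P1: store L0 := 39 → I/M/I on L0; bus BusRdX Flush; mem=92
  op5 P0: load  L2 → E/I/I on L2; bus BusRd; mem=50
  op6 P1: store L0 := 71 → I/M/I on L0; bus (none); mem=92
  op7 P0: load  L2 → E/I/I on L2; bus (none); mem=50
  op8 P2: load  L0 → I/S/S on L0; bus BusRd Flush; mem=71
  op9 P1: store L0 := 68 → I/M/I on L0; bus BusUpgr; mem=71
  op10 P2: store L0 := 8 → I/I/M on L0; bus BusRdX Flush; mem=68
  op11 P0: load  L0 → S/I/S on L0; bus BusRd Flush; mem=8
  op12 P0: load  L0 → S/I/S on L0; bus (none); mem=8
  op13 P1: load  L0 → S/S/S on L0; bus BusRd; mem=8
  op14 P2: load  L2 → S/I/S on L2; bus BusRd; mem=50
  op15 P2: load  L2 → S/I/S on L2; bus (none); mem=50
  op16 P1: store L0 := 50 → I/M/I on L0; bus BusUpgr; mem=8
  op17 P2: load  L0 → I/S/S on L0; bus BusRd Flush; mem=50
  op18 P0: store L0 := 48 → M/I/I on L0; bus BusRdX; mem=50
  op19 P2: load  L0 → S/I/S on L0; bus BusRd Flush; mem=48
  op20 P1: load  L0 → S/S/S on L0; bus BusRd; mem=48
  op21 P0: load  L0 → S/S/S on L0; bus (none); mem=48
  op22 P0: load  L2 → S/I/S on L2; bus (none); mem=50
  op23 P2: store L0 := 29 → I/I/M on L0; bus BusUpgr; mem=48
  op24 P0: load  L0 → S/I/S on L0; bus BusRd Flush; mem=29
  op25 P0: load  L2 → S/I/S on L2; bus (none); mem=50
  op26 P0: load  L0 → S/I/S on L0; bus (none); mem=29
  op27 P0: load  L0 → S/I/S on L0; bus (none); mem=29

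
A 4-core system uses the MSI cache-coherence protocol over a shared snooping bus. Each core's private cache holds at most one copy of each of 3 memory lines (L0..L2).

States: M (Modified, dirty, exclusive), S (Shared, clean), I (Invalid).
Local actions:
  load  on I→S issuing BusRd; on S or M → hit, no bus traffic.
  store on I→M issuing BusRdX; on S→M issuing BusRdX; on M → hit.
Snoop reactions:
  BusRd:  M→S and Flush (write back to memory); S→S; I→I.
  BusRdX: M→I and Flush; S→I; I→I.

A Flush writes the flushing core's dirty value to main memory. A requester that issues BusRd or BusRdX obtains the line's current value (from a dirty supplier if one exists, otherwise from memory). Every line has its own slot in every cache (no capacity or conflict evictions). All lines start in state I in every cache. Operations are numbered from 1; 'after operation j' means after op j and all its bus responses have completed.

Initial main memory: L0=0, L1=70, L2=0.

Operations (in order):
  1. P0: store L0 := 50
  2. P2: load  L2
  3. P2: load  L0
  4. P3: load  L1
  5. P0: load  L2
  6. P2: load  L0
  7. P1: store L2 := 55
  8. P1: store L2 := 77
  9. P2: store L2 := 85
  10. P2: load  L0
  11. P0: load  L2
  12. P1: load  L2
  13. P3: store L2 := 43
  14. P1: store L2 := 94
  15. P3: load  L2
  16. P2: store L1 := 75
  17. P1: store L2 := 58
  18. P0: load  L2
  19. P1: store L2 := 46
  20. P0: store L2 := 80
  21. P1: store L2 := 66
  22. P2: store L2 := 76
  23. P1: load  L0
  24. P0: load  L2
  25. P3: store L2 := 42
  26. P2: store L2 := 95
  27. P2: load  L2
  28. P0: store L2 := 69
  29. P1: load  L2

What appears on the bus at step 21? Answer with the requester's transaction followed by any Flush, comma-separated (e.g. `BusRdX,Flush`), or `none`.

  op1 P0: store L0 := 50 → M/I/I/I on L0; bus BusRdX; mem=0
  op2 P2: load  L2 → I/I/S/I on L2; bus BusRd; mem=0
  op3 P2: load  L0 → S/I/S/I on L0; bus BusRd Flush; mem=50
  op4 P3: load  L1 → I/I/I/S on L1; bus BusRd; mem=70
  op5 P0: load  L2 → S/I/S/I on L2; bus BusRd; mem=0
  op6 P2: load  L0 → S/I/S/I on L0; bus (none); mem=50
  op7 P1: store L2 := 55 → I/M/I/I on L2; bus BusRdX; mem=0
  op8 P1: store L2 := 77 → I/M/I/I on L2; bus (none); mem=0
  op9 P2: store L2 := 85 → I/I/M/I on L2; bus BusRdX Flush; mem=77
  op10 P2: load  L0 → S/I/S/I on L0; bus (none); mem=50
  op11 P0: load  L2 → S/I/S/I on L2; bus BusRd Flush; mem=85
  op12 P1: load  L2 → S/S/S/I on L2; bus BusRd; mem=85
  op13 P3: store L2 := 43 → I/I/I/M on L2; bus BusRdX; mem=85
  op14 P1: store L2 := 94 → I/M/I/I on L2; bus BusRdX Flush; mem=43
  op15 P3: load  L2 → I/S/I/S on L2; bus BusRd Flush; mem=94
  op16 P2: store L1 := 75 → I/I/M/I on L1; bus BusRdX; mem=70
  op17 P1: store L2 := 58 → I/M/I/I on L2; bus BusRdX; mem=94
  op18 P0: load  L2 → S/S/I/I on L2; bus BusRd Flush; mem=58
  op19 P1: store L2 := 46 → I/M/I/I on L2; bus BusRdX; mem=58
  op20 P0: store L2 := 80 → M/I/I/I on L2; bus BusRdX Flush; mem=46
  op21 P1: store L2 := 66 → I/M/I/I on L2; bus BusRdX Flush; mem=80
  op22 P2: store L2 := 76 → I/I/M/I on L2; bus BusRdX Flush; mem=66
  op23 P1: load  L0 → S/S/S/I on L0; bus BusRd; mem=50
  op24 P0: load  L2 → S/I/S/I on L2; bus BusRd Flush; mem=76
  op25 P3: store L2 := 42 → I/I/I/M on L2; bus BusRdX; mem=76
  op26 P2: store L2 := 95 → I/I/M/I on L2; bus BusRdX Flush; mem=42
  op27 P2: load  L2 → I/I/M/I on L2; bus (none); mem=42
  op28 P0: store L2 := 69 → M/I/I/I on L2; bus BusRdX Flush; mem=95
  op29 P1: load  L2 → S/S/I/I on L2; bus BusRd Flush; mem=69

bus = BusRdX,Flush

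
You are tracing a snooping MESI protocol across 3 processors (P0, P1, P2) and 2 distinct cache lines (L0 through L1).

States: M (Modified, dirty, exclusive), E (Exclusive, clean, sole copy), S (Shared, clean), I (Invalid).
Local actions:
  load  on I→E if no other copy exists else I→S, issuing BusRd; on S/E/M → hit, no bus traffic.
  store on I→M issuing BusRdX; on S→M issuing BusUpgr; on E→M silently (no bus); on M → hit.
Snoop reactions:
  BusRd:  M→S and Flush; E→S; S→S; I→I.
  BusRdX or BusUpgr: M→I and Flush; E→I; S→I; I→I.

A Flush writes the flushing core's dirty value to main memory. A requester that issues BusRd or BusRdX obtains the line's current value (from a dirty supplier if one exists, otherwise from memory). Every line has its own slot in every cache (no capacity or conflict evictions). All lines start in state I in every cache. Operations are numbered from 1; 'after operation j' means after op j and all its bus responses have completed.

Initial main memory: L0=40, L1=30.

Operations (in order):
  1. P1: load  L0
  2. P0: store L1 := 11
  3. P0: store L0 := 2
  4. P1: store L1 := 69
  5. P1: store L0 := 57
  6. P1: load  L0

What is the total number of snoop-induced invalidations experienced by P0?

[1] P1: load  L0 | P0:I, P1:E(40), P2:I | bus: BusRd
[2] P0: store L1 := 11 | P0:M(11), P1:I, P2:I | bus: BusRdX
[3] P0: store L0 := 2 | P0:M(2), P1:I, P2:I | bus: BusRdX
[4] P1: store L1 := 69 | P0:I, P1:M(69), P2:I | bus: BusRdX,Flush
[5] P1: store L0 := 57 | P0:I, P1:M(57), P2:I | bus: BusRdX,Flush
[6] P1: load  L0 | P0:I, P1:M(57), P2:I | bus: none

invalidations = 2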